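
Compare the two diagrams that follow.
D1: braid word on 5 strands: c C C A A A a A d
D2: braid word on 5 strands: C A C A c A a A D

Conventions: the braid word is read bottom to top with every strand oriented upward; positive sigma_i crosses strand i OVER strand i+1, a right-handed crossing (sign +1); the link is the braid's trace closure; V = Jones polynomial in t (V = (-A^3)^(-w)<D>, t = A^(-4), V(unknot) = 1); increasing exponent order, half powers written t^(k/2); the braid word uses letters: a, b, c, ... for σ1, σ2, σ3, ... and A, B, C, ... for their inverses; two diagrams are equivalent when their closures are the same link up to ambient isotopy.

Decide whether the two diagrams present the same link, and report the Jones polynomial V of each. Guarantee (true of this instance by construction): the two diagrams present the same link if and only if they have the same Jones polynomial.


same link: yes
V(D1) = t^(-9/2) - t^(-5/2) - t^(-3/2) - t^(-1/2)  [9 crossings, <D> = A^-7 + A^-3 + A - A^9, w = -3]
V(D2) = t^(-9/2) - t^(-5/2) - t^(-3/2) - t^(-1/2)  [9 crossings, <D> = A^-13 + A^-9 + A^-5 - A^3, w = -5]
insight: from 9 to 9 crossings by R-moves: one link, two diagrams


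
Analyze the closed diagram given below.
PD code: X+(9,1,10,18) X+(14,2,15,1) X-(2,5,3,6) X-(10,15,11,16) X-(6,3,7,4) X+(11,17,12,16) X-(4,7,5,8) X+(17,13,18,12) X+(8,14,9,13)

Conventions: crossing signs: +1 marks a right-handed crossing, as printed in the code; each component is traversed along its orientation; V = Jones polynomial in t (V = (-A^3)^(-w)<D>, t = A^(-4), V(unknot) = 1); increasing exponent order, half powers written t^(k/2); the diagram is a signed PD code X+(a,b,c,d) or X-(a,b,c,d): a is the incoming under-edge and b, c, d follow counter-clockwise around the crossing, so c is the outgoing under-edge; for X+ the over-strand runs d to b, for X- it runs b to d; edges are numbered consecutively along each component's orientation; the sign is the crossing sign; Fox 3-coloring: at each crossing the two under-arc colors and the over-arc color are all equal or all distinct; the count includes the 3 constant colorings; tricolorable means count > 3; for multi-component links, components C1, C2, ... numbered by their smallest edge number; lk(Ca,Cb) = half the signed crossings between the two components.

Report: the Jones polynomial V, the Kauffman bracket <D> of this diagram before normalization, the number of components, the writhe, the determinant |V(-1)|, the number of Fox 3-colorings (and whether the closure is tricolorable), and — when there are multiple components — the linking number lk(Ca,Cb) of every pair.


Jones polynomial: V(t) = -t^-3 + t^-2 - t^-1 + 3 - t + t^2 - t^3
<D> = A^-9 - A^-5 + A^-1 - 3A^3 + A^7 - A^11 + A^15; writhe +1
components 1, writhe +1 (9 crossings)
3-colorings: 27 of 3^9, det 9 — tricolorable
note: V is palindromic (span 6, det 9): t -> 1/t fixes it; necessary, not sufficient, for amphichirality


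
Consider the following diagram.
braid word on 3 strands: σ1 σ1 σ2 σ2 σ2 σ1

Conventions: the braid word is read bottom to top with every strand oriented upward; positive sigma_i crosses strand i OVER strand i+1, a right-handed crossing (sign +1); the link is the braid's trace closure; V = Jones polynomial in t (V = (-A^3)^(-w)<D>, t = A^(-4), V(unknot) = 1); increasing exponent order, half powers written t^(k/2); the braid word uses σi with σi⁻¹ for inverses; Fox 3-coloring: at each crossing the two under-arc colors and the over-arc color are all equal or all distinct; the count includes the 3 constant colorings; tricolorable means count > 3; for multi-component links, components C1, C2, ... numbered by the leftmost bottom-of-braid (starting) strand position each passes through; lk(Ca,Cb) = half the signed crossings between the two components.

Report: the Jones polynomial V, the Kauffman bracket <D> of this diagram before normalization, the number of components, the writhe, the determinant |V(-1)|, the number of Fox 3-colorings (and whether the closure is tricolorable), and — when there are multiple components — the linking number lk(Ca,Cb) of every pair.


V(t) = t^2 + 2t^4 - 2t^5 + t^6 - 2t^7 + t^8
bracket: A^-14 - 2A^-10 + A^-6 - 2A^-2 + 2A^2 + A^10, w = +6
1 component, writhe +6, over 6 crossings
det 9, colorings 27 of 3^6 — tricolorable
observation: w = +6 shifts under R1 moves; the (-A^3)^(-6) factor cancels that in V


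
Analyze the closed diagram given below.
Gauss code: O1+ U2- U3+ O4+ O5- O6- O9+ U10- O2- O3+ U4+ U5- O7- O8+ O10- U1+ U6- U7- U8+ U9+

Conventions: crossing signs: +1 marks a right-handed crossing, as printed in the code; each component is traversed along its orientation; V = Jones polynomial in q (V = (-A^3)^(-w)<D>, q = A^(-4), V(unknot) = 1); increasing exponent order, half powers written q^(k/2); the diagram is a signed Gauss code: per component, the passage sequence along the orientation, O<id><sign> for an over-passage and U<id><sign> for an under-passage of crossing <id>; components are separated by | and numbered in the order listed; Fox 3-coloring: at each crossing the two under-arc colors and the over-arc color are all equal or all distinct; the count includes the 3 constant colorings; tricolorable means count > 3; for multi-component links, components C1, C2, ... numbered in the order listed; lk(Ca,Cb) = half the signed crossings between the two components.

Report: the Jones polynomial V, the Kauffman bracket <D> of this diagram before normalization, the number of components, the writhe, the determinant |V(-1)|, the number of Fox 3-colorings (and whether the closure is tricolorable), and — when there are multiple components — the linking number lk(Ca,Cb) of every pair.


V = 1
<D> = 1 (w = 0)
1 component over 10 crossings, w = 0
3 Fox colorings among 3^10, |V(-1)| = 1: not tricolorable
why: w = 0 shifts under R1 moves; the (-A^3)^(0) factor cancels that in V


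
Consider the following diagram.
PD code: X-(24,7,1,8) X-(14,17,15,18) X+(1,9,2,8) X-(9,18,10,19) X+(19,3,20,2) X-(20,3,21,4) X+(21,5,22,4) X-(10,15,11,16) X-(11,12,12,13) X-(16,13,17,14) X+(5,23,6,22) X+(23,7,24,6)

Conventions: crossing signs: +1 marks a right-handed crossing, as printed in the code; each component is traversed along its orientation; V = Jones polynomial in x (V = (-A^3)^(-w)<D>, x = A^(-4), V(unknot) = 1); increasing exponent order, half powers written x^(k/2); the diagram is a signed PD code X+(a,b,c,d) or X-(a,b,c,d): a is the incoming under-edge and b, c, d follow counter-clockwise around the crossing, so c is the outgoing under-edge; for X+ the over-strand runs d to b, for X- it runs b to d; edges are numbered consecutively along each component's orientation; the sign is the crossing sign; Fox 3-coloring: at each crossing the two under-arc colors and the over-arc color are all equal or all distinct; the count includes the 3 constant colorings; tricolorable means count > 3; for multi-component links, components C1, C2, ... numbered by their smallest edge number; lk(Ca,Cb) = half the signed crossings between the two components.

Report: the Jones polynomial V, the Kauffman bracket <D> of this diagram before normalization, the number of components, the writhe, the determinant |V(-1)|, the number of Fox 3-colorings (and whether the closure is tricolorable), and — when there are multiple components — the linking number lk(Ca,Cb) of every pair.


V = -x^-3 + x^-2 - x^-1 + 3 - x + x^2 - x^3
<D> = -A^-18 + A^-14 - A^-10 + 3A^-6 - A^-2 + A^2 - A^6 (w = -2)
1 component over 12 crossings, w = -2
27 Fox colorings among 3^12, |V(-1)| = 9: tricolorable
why: palindromic: swapping x for 1/x fixes V


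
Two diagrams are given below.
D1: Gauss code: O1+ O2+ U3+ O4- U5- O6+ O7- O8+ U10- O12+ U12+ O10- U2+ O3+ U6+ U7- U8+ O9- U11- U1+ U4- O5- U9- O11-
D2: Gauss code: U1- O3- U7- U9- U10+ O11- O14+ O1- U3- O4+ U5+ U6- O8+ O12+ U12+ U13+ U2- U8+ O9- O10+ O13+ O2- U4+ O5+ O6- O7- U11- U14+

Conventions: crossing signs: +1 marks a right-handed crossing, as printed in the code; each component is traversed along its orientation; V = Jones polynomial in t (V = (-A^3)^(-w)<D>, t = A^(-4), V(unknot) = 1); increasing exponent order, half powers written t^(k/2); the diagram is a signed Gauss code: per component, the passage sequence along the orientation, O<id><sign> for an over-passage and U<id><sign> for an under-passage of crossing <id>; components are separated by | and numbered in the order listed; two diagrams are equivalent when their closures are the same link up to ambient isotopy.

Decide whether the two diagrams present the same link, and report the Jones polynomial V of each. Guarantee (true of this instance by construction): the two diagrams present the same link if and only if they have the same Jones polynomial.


equivalent: no
D1 (bracket -A^-12 + 2A^-8 - 2A^-4 + 3 - 2A^4 + 2A^8 - A^12; 12 crossings at w = 0): V = -t^-3 + 2t^-2 - 2t^-1 + 3 - 2t + 2t^2 - t^3
D2 (bracket A^4 + A^12 - A^16; 14 crossings at w = 0): V = -t^-4 + t^-3 + t^-1
key observation: V(t) takes 2 values over 2 diagrams, fixing the grouping


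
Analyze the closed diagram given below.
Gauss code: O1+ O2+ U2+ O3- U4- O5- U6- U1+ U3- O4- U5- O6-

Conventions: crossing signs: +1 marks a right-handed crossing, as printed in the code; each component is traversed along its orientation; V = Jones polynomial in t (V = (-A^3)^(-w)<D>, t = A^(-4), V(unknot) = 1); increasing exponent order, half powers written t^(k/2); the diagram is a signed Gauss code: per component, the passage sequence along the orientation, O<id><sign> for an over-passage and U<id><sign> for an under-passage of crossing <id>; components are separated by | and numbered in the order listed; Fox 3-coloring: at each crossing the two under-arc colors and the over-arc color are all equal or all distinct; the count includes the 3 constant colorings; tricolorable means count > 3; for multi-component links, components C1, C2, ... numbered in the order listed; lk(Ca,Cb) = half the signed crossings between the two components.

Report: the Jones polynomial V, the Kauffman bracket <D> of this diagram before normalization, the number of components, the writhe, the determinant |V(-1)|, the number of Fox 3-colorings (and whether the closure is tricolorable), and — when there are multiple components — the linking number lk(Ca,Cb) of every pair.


V(t) = -t^-4 + t^-3 + t^-1
bracket: A^-2 + A^6 - A^10, w = -2
1 component, writhe -2, over 6 crossings
det 3, colorings 9 of 3^6 — tricolorable
observation: |V(-1)| = 3: so tricolorable, since 3 divides 3


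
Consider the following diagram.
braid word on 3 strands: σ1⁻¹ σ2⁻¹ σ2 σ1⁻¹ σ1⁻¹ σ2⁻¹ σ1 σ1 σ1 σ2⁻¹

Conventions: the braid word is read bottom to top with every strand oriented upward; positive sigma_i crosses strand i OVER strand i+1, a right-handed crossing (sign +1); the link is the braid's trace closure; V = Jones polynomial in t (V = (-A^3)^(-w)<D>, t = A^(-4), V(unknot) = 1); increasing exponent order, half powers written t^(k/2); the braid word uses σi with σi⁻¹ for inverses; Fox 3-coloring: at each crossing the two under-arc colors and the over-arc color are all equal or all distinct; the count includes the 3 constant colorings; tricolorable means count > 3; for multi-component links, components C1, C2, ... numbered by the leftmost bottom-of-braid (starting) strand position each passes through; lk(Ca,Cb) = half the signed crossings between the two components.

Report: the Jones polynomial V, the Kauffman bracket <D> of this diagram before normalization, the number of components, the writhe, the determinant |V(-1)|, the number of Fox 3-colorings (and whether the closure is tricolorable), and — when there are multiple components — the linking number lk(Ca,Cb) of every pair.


V(t) = -t^-5 + t^-4 - t^-3 + 2t^-2 - t^-1 + 2 - t
bracket: -A^-10 + 2A^-6 - A^-2 + 2A^2 - A^6 + A^10 - A^14, w = -2
1 component, writhe -2, over 10 crossings
det 9, colorings 9 of 3^10 — tricolorable
observation: w = -2 (over 10 crossings) is diagram-only; (-A^3)^(2) removes it from V


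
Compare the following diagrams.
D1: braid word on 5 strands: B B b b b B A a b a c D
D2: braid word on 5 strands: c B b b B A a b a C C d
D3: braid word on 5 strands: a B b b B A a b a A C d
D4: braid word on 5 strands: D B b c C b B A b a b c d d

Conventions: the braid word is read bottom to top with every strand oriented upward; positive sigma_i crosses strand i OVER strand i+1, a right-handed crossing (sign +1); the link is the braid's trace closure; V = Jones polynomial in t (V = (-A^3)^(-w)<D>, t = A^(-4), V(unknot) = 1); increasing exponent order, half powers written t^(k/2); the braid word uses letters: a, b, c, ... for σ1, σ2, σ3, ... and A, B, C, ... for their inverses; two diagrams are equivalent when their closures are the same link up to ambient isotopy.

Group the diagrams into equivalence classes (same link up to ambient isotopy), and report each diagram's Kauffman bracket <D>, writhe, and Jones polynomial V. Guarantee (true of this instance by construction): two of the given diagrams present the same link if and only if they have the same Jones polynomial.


classes: {D1, D2, D3, D4}
V(D1) = 1  [12 crossings, <D> = A^6, w = +2]
V(D2) = 1  (w +2, c 12, <D> = A^6)
V(D3) = 1  (w +2, c 12, <D> = A^6)
V(D4) = 1  (w +4, c 14, <D> = A^12)
note: all 4 diagrams share one V(t), hence one class


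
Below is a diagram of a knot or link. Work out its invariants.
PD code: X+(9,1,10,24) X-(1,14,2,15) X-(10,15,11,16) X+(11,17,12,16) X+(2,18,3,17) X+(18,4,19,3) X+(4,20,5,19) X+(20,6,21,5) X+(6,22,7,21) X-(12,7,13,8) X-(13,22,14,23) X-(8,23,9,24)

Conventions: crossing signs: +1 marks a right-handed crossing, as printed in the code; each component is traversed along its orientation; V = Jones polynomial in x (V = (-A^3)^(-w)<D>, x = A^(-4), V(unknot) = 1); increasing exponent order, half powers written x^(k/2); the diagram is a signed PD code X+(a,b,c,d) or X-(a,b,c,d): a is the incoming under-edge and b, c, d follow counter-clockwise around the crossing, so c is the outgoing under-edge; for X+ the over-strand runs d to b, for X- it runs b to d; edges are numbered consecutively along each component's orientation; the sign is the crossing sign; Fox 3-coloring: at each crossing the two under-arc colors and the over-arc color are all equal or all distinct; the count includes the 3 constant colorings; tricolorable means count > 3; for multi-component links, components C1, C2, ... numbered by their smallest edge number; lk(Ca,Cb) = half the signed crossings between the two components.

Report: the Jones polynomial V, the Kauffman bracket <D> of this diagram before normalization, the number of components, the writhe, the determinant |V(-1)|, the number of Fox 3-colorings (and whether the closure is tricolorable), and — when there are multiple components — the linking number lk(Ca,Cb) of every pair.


V(x) = x + x^3 - x^4
bracket: -A^-10 + A^-6 + A^2, w = +2
1 component, writhe +2, over 12 crossings
det 3, colorings 9 of 3^12 — tricolorable
observation: det 3 = |V(-1)|; divisible by 3, so tricolorable


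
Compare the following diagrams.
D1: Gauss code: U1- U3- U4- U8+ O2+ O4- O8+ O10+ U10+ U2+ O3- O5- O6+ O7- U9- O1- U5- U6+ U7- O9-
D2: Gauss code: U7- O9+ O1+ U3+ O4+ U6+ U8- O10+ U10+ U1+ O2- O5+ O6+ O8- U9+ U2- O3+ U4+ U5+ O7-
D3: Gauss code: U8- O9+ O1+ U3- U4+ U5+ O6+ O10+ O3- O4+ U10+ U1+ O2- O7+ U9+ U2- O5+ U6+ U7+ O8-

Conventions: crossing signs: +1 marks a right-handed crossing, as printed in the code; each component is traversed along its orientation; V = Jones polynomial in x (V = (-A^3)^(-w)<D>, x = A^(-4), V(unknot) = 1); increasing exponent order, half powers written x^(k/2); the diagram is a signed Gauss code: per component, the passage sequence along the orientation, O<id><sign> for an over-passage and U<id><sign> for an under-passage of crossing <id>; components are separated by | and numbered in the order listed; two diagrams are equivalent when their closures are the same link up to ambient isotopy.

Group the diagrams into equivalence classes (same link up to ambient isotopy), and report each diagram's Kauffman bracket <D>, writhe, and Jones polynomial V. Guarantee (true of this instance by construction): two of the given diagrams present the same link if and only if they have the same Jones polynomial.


equivalence classes: {D1} | {D2, D3}
D1 (bracket A^-2 + A^6 - A^10; 10 crossings at w = -2): V = -x^-4 + x^-3 + x^-1
V(D2) = x - x^2 + 2x^3 - x^4 + x^5 - x^6  (w +4, c 10, <D> = -A^-12 + A^-8 - A^-4 + 2 - A^4 + A^8)
D3 (bracket -A^-12 + A^-8 - A^-4 + 2 - A^4 + A^8; 10 crossings at w = +4): V = x - x^2 + 2x^3 - x^4 + x^5 - x^6
key observation: 2 classes among 3 diagrams; unequal V(x) rules out equality


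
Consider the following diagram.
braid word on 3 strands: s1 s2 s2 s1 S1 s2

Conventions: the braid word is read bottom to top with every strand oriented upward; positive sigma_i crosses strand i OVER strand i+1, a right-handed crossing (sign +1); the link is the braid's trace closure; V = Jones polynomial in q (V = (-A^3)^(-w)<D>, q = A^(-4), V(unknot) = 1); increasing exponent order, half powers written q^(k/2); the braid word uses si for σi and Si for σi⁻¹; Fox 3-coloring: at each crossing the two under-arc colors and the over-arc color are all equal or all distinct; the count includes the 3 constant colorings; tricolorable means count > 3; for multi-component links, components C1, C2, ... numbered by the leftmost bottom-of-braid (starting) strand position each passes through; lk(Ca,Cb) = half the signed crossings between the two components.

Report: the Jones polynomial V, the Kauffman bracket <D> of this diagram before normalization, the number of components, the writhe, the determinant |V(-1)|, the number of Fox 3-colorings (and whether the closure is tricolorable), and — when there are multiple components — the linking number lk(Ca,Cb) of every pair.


Jones polynomial: V(q) = q + q^3 - q^4
<D> = -A^-4 + 1 + A^8; writhe +4
components 1, writhe +4 (6 crossings)
3-colorings: 9 of 3^6, det 3 — tricolorable
note: free reduction leaves σ1 σ2 σ2 σ2 of the original 6 letters


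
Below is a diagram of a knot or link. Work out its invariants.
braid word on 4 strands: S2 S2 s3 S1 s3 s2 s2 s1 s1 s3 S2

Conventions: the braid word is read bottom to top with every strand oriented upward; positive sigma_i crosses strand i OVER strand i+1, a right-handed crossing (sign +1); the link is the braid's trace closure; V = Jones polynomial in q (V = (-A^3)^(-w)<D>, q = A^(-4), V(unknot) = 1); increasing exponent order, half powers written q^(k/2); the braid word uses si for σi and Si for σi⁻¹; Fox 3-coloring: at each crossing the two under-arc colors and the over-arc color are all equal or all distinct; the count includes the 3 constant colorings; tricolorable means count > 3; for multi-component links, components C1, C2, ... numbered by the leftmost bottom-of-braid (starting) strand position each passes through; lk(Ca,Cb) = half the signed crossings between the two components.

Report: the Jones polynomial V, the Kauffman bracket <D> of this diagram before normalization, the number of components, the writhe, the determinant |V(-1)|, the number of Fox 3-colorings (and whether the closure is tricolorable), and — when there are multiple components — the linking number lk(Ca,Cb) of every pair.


V(q) = -q^-2 + 2q^-1 - 3 + 5q - 4q^2 + 5q^3 - 4q^4 + 2q^5 - q^6
bracket: A^-15 - 2A^-11 + 4A^-7 - 5A^-3 + 4A - 5A^5 + 3A^9 - 2A^13 + A^17, w = +3
1 component, writhe +3, over 11 crossings
det 27, colorings 9 of 3^11 — tricolorable
observation: V spans 8 powers of q: at least 8 crossings in any diagram


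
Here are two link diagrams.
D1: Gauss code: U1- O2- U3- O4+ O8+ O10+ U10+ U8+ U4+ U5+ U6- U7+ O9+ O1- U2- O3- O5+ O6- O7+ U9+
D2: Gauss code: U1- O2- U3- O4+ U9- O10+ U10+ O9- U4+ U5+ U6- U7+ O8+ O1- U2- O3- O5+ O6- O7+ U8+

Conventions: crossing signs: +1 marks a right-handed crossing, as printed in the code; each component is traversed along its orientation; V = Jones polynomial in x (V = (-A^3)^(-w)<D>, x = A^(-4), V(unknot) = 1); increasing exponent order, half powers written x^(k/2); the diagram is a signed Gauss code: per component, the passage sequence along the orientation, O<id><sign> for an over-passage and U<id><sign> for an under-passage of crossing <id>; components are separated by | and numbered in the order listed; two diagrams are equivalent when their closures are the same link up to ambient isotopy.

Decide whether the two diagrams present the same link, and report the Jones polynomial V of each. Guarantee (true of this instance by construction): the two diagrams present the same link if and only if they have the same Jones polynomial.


equivalent: yes
V(D1) = 1  (w +2, c 10, <D> = A^6)
D2 (bracket 1; 10 crossings at w = 0): V = 1
why: one V(x) for all 2 diagrams — one class (guaranteed)


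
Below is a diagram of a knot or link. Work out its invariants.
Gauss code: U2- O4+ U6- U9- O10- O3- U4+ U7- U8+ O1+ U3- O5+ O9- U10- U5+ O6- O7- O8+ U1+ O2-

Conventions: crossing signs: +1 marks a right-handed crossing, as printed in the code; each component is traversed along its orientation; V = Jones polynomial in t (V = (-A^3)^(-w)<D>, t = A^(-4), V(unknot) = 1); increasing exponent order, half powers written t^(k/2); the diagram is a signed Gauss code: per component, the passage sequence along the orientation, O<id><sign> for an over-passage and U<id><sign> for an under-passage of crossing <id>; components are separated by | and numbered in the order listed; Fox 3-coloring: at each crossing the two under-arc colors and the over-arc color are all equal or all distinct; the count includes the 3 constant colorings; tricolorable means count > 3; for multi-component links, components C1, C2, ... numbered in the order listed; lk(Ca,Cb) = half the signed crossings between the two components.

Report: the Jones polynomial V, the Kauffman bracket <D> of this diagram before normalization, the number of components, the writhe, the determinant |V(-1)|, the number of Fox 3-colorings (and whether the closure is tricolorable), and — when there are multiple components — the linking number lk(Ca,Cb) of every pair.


Jones polynomial: V(t) = t^-4 - t^-3 + t^-2 - 2t^-1 + 2 - t + t^2
<D> = A^-14 - A^-10 + 2A^-6 - 2A^-2 + A^2 - A^6 + A^10; writhe -2
components 1, writhe -2 (10 crossings)
3-colorings: 9 of 3^10, det 9 — tricolorable
note: the span of V is 6, forcing >= 6 crossings in any diagram


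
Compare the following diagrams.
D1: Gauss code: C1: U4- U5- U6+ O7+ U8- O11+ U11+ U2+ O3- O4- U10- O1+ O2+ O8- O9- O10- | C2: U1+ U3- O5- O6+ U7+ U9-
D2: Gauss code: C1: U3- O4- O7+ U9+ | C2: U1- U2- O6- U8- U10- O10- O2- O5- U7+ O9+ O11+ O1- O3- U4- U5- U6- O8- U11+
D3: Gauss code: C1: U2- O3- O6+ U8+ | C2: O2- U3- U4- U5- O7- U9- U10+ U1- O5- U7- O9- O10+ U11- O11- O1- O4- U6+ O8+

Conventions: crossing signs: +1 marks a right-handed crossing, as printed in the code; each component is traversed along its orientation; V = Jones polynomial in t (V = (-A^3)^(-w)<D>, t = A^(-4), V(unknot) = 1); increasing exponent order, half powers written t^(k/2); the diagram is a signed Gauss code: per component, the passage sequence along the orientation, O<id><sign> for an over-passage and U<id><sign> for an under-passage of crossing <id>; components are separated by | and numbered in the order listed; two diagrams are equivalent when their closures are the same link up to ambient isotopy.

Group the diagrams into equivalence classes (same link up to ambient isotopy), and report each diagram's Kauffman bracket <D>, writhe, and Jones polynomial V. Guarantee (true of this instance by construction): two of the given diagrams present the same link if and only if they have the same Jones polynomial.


classes: {D1} | {D2, D3}
V(D1) = -t^(-1/2) - t^(1/2)  [11 crossings, <D> = A^-5 + A^-1, w = -1]
V(D2) = t^(-9/2) - t^(-5/2) - t^(-3/2) - t^(-1/2)  (w -5, c 11, <D> = A^-13 + A^-9 + A^-5 - A^3)
V(D3) = t^(-9/2) - t^(-5/2) - t^(-3/2) - t^(-1/2)  [11 crossings, <D> = A^-13 + A^-9 + A^-5 - A^3, w = -5]
note: comparing 3 Jones polynomials yields 2 groups


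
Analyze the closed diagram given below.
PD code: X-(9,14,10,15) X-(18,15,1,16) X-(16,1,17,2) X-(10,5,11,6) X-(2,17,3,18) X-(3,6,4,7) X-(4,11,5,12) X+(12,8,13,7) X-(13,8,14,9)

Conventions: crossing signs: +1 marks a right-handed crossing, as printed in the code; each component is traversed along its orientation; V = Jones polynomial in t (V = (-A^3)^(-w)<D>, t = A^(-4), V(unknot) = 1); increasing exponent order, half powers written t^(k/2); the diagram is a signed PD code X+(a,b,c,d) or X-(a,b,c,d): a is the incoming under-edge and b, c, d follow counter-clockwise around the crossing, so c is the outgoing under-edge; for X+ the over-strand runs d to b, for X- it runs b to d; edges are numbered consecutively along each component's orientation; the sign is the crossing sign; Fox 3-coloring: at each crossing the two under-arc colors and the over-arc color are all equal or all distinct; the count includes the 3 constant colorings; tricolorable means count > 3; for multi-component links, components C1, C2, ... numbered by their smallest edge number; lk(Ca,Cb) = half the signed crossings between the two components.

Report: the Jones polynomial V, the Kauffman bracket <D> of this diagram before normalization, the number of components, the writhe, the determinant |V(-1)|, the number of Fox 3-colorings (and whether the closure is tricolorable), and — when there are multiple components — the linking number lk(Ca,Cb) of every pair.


Jones polynomial: V(t) = t^-8 - 2t^-7 + t^-6 - 2t^-5 + 2t^-4 + t^-2
<D> = -A^-13 - 2A^-5 + 2A^-1 - A^3 + 2A^7 - A^11; writhe -7
components 1, writhe -7 (9 crossings)
3-colorings: 27 of 3^9, det 9 — tricolorable
note: det 9 = |V(-1)|; divisible by 3, so tricolorable


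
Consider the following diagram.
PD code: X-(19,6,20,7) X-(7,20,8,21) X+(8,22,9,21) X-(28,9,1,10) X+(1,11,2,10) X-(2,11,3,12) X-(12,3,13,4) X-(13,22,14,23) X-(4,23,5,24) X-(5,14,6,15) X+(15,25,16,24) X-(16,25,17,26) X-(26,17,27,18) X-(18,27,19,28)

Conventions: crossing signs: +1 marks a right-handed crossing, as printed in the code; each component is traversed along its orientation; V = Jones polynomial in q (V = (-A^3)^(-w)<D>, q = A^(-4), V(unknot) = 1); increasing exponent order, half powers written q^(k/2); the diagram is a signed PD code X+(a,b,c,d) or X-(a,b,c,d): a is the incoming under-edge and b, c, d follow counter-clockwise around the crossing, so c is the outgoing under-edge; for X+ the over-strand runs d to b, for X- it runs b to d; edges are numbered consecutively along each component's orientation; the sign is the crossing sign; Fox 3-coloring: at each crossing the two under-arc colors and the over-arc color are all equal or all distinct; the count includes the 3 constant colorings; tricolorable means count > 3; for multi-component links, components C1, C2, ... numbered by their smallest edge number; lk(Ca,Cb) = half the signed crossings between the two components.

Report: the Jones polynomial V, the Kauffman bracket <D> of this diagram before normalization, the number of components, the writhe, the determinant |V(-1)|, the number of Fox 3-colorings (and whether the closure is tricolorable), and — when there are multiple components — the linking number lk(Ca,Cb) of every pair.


V(q) = -q^-8 + q^-5 + q^-3
bracket: A^-12 + A^-4 - A^8, w = -8
1 component, writhe -8, over 14 crossings
det 3, colorings 9 of 3^14 — tricolorable
observation: the span of V is 5, forcing >= 5 crossings in any diagram


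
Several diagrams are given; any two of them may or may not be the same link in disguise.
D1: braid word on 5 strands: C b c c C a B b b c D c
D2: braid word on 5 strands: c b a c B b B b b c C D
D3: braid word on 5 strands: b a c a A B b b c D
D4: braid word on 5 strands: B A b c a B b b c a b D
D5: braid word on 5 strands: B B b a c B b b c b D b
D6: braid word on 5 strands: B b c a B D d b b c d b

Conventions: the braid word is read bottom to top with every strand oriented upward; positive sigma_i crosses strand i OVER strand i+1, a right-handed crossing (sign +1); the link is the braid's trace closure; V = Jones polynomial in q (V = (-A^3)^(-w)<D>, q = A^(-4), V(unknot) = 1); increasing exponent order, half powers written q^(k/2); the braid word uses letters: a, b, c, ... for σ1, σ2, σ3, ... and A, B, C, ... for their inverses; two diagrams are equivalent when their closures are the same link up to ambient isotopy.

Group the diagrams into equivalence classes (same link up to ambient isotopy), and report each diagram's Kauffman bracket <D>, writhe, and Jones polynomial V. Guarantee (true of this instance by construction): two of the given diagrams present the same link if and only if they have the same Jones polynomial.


equivalence classes: {D1, D2, D3, D4, D5, D6}
D1 (bracket -A^-4 + 1 + A^8; 12 crossings at w = +4): V = q + q^3 - q^4
V(D2) = q + q^3 - q^4  (w +4, c 12, <D> = -A^-4 + 1 + A^8)
V(D3) = q + q^3 - q^4  (w +4, c 10, <D> = -A^-4 + 1 + A^8)
V(D4) = q + q^3 - q^4  (w +4, c 12, <D> = -A^-4 + 1 + A^8)
D5 (bracket -A^-4 + 1 + A^8; 12 crossings at w = +4): V = q + q^3 - q^4
V(D6) = q + q^3 - q^4  (w +6, c 12, <D> = -A^2 + A^6 + A^14)
observation: one V(q) for all 6 diagrams — one class (guaranteed)


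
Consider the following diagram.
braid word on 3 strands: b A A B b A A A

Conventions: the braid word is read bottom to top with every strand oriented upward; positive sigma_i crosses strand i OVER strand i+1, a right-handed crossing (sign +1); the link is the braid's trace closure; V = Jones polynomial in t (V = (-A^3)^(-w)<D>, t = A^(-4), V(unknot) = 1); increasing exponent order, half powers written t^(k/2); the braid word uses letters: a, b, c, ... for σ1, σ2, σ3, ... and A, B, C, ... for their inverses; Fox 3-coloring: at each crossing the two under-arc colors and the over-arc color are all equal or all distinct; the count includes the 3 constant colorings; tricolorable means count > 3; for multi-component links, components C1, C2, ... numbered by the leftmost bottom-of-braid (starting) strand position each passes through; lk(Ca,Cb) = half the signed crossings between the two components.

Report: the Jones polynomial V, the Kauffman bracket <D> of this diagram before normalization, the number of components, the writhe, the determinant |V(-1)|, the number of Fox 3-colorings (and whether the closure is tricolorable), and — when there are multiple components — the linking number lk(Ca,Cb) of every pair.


V(t) = -t^-7 + t^-6 - t^-5 + t^-4 + t^-2
bracket: A^-4 + A^4 - A^8 + A^12 - A^16, w = -4
1 component, writhe -4, over 8 crossings
det 5, colorings 3 of 3^8 — not tricolorable
observation: w = -4 (over 8 crossings) is diagram-only; (-A^3)^(4) removes it from V


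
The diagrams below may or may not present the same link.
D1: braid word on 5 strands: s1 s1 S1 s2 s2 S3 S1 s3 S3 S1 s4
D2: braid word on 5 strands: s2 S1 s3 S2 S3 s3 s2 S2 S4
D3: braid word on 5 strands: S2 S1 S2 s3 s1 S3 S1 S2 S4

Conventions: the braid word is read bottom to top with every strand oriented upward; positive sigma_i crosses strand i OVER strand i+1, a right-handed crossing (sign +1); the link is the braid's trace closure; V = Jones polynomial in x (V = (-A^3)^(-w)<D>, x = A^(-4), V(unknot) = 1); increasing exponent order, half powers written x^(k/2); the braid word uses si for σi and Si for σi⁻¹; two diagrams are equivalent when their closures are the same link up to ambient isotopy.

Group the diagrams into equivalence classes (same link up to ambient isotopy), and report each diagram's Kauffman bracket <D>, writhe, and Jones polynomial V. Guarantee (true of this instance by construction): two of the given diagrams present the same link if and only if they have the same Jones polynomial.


classes: {D1} | {D2} | {D3}
V(D1) = -x^(1/2) - x^(5/2)  [11 crossings, <D> = A^-7 + A, w = +1]
D2 (bracket A^-5 + A^-1; 9 crossings at w = -1): V = -x^(-1/2) - x^(1/2)
D3 (bracket A^-13 + A^-9 + A^-5 - A^3; 9 crossings at w = -5): V = x^(-9/2) - x^(-5/2) - x^(-3/2) - x^(-1/2)
note: V(x) takes 3 values over 3 diagrams, fixing the grouping


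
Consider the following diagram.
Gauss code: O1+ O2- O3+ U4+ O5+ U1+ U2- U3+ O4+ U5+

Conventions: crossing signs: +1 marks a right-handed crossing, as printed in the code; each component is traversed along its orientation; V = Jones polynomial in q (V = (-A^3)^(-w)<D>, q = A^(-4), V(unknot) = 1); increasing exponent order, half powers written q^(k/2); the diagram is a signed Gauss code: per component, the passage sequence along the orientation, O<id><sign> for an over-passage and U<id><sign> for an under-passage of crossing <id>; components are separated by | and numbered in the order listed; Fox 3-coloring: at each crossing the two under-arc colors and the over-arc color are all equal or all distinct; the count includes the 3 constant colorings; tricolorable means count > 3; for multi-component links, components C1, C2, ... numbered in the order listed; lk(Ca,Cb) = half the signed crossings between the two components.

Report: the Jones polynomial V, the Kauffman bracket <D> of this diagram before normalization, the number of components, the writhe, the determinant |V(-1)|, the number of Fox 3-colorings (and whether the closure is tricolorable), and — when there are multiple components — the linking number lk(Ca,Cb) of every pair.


V = q + q^3 - q^4
<D> = A^-7 - A^-3 - A^5 (w = +3)
1 component over 5 crossings, w = +3
9 Fox colorings among 3^5, |V(-1)| = 3: tricolorable
why: V spans 3 powers of q: at least 3 crossings in any diagram


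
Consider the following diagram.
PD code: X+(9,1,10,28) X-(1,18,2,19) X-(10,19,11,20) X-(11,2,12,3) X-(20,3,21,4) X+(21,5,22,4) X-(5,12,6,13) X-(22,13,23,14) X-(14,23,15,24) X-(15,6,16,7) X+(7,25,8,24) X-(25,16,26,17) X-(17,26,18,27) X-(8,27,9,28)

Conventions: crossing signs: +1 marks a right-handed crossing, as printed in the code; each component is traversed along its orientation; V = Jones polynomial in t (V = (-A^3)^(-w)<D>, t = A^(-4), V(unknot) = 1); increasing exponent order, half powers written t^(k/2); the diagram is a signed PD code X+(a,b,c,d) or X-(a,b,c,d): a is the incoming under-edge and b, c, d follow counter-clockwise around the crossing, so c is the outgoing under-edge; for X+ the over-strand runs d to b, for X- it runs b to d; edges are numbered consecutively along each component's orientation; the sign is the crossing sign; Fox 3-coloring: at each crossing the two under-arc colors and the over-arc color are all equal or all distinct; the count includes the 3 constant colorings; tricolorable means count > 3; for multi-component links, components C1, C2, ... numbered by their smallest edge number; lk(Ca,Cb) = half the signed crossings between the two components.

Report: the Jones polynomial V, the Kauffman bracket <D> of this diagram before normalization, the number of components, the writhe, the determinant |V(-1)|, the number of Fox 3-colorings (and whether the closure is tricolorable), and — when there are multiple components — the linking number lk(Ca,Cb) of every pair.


Jones polynomial: V(t) = -t^-8 + t^-5 + t^-3
<D> = A^-12 + A^-4 - A^8; writhe -8
components 1, writhe -8 (14 crossings)
3-colorings: 9 of 3^14, det 3 — tricolorable
note: w = -8 shifts under R1 moves; the (-A^3)^(8) factor cancels that in V


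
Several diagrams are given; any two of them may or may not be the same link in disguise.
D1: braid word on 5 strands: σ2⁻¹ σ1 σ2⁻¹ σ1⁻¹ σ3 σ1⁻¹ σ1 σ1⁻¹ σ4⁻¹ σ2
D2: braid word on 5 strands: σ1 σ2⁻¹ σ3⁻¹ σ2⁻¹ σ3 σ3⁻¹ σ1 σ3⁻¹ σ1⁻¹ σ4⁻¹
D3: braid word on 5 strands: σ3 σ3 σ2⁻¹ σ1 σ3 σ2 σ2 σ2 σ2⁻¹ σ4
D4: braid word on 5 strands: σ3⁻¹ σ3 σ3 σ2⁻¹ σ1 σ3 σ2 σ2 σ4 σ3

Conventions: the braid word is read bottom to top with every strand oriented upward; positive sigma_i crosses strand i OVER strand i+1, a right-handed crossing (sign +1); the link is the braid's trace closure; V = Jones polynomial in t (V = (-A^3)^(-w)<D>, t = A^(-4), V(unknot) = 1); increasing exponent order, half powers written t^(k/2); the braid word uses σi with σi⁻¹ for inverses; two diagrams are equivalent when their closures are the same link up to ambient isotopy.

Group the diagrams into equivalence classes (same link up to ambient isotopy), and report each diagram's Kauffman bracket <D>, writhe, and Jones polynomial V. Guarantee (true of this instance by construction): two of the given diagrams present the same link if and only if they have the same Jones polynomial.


grouping into links: {D1} | {D2} | {D3, D4}
V(D1) = 1  (w -2, c 10, <D> = A^-6)
V(D2) = -t^-4 + t^-3 + t^-1  (w -4, c 10, <D> = A^-8 + 1 - A^4)
V(D3) = t - t^2 + 2t^3 - t^4 + t^5 - t^6  [10 crossings, <D> = -A^-6 + A^-2 - A^2 + 2A^6 - A^10 + A^14, w = +6]
D4 (bracket -A^-6 + A^-2 - A^2 + 2A^6 - A^10 + A^14; 10 crossings at w = +6): V = t - t^2 + 2t^3 - t^4 + t^5 - t^6
key observation: 3 classes among 4 diagrams; unequal V(t) rules out equality


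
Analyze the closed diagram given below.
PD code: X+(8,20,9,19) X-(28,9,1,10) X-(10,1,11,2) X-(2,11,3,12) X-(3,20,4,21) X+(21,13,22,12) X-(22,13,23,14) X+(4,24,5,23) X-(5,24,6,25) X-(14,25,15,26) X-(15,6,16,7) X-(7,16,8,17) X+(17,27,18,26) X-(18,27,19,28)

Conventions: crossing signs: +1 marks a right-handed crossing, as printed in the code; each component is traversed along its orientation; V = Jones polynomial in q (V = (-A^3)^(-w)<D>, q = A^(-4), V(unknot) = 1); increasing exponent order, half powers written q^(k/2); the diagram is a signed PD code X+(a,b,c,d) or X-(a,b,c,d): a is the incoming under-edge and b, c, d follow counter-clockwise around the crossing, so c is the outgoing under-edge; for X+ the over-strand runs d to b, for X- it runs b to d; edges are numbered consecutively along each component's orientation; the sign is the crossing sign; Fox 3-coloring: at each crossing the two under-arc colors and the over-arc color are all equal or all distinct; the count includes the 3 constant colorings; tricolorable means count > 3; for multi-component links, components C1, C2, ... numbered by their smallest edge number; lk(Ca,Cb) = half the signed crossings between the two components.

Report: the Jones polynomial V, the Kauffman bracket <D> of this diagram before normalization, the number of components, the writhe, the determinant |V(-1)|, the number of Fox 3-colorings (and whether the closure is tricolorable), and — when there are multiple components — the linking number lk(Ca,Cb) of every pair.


V = -q^-7 + q^-6 - q^-5 + q^-4 + q^-2
<D> = A^-10 + A^-2 - A^2 + A^6 - A^10 (w = -6)
1 component over 14 crossings, w = -6
3 Fox colorings among 3^14, |V(-1)| = 5: not tricolorable
why: |V(-1)| = 5: so not tricolorable, since 3 does not divide 5


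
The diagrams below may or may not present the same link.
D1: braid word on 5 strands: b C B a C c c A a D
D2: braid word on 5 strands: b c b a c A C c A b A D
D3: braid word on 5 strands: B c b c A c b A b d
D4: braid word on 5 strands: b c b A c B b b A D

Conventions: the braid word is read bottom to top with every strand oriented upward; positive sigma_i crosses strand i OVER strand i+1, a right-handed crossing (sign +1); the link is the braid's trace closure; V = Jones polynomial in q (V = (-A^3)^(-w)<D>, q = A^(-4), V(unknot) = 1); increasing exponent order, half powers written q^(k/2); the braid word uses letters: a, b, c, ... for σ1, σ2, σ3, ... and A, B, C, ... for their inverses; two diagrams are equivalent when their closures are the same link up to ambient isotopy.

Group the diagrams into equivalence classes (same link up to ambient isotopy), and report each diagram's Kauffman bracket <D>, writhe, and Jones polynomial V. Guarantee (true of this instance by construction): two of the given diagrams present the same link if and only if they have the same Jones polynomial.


classes: {D1} | {D2, D3, D4}
V(D1) = 1  [10 crossings, <D> = 1, w = 0]
D2 (bracket A^-14 - 2A^-10 + 2A^-6 - 2A^-2 + 2A^2 - A^6 + A^10; 12 crossings at w = +2): V = q^-1 - 1 + 2q - 2q^2 + 2q^3 - 2q^4 + q^5
V(D3) = q^-1 - 1 + 2q - 2q^2 + 2q^3 - 2q^4 + q^5  (w +4, c 10, <D> = A^-8 - 2A^-4 + 2 - 2A^4 + 2A^8 - A^12 + A^16)
D4 (bracket A^-14 - 2A^-10 + 2A^-6 - 2A^-2 + 2A^2 - A^6 + A^10; 10 crossings at w = +2): V = q^-1 - 1 + 2q - 2q^2 + 2q^3 - 2q^4 + q^5
insight: comparing 4 Jones polynomials yields 2 groups
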